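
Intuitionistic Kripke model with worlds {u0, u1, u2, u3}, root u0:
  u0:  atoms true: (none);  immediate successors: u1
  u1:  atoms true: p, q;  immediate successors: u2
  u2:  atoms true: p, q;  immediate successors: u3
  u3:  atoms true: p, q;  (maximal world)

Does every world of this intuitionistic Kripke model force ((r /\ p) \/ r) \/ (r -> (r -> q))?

u0 ||- ((r /\ p) \/ r) \/ (r -> (r -> q)) via the disjunct r -> (r -> q).
Since the root u0 forces ((r /\ p) \/ r) \/ (r -> (r -> q)) and forcing is persistent (monotone upward), every world forces it.

Yes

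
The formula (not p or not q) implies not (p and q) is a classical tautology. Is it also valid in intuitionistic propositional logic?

Yes

This is a constructively valid De Morgan direction (disjunction of negations to negated conjunction), which is intuitionistically derivable.
If not p holds at a world then no accessible world forces p, hence none forces p and q; likewise for not q.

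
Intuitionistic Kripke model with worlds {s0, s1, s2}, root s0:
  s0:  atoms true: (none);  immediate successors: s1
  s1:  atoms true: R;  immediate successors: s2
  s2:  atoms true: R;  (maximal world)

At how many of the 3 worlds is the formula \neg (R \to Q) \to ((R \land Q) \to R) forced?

3

s0: forces it.
s1: forces it.
s2: forces it.
Worlds forcing the formula: {s0, s1, s2}.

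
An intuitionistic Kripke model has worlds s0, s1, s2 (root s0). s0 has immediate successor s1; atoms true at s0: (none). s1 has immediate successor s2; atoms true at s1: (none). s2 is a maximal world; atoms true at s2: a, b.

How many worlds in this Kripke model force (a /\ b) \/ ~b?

1

s0: does not force it — s0 ||-/- (a /\ b) \/ ~b: neither disjunct is forced at s0.
s1: does not force it — s1 ||-/- (a /\ b) \/ ~b: neither disjunct is forced at s1.
s2: forces it.
Worlds forcing the formula: {s2}.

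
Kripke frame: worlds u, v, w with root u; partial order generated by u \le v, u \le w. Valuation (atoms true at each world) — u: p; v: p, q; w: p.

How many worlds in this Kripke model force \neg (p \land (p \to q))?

u: does not force it — u \nVdash \neg (p \land (p \to q)) since v is accessible from u and v \Vdash p \land (p \to q).
v: does not force it — v \nVdash \neg (p \land (p \to q)) since v is accessible from v and v \Vdash p \land (p \to q).
w: forces it.
Worlds forcing the formula: {w}.

1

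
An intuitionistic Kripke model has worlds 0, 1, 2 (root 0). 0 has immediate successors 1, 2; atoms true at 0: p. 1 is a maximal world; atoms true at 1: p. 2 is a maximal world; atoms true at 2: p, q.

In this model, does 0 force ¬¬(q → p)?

0 ⊩ ¬¬(q → p): no world accessible from 0 forces ¬(q → p).

Yes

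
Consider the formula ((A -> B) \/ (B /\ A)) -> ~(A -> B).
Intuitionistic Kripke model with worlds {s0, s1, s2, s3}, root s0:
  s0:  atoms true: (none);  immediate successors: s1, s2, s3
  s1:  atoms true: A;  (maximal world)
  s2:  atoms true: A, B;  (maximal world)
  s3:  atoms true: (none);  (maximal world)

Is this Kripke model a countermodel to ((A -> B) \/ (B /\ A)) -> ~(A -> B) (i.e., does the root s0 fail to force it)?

Yes

s0 ||-/- ((A -> B) \/ (B /\ A)) -> ~(A -> B): at the accessible world s2, s2 ||- (A -> B) \/ (B /\ A) but s2 ||-/- ~(A -> B).
s2 ||-/- ~(A -> B) since s2 is accessible from s2 and s2 ||- A -> B.
s2 ||- A -> B: every world accessible from s2 that forces A (namely s2) also forces B.
So the root s0 does not force ((A -> B) \/ (B /\ A)) -> ~(A -> B); the model is a countermodel.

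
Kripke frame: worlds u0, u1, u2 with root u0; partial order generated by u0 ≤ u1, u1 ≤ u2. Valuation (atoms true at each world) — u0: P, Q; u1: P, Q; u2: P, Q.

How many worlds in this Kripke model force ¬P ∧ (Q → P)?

0

u0: does not force it — u0 ⊮ ¬P ∧ (Q → P) since u0 fails ¬P.
u1: does not force it — u1 ⊮ ¬P ∧ (Q → P) since u1 fails ¬P.
u2: does not force it — u2 ⊮ ¬P ∧ (Q → P) since u2 fails ¬P.
Worlds forcing the formula: { }.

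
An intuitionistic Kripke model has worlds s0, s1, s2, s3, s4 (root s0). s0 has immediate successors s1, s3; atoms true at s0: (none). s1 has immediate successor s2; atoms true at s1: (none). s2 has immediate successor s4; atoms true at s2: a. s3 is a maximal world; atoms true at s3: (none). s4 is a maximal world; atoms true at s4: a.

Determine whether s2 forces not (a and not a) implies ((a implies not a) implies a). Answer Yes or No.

s2 forces not (a and not a) implies ((a implies not a) implies a): every world accessible from s2 that forces not (a and not a) (namely s2, s4) also forces (a implies not a) implies a.

Yes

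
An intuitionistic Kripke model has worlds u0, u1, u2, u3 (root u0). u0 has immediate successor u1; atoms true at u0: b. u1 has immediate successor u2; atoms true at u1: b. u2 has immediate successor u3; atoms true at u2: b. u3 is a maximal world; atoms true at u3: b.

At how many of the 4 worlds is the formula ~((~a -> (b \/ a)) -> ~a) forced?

0

u0: does not force it — u0 ||-/- ~((~a -> (b \/ a)) -> ~a) since u0 is accessible from u0 and u0 ||- (~a -> (b \/ a)) -> ~a.
u1: does not force it.
u2: does not force it.
u3: does not force it.
Worlds forcing the formula: { }.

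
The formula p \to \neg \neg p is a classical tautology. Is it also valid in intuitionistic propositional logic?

Yes

This is double-negation introduction, which is intuitionistically derivable.
If a world forces p then every accessible world forces p (persistence), so none forces \neg p; hence \neg \neg p.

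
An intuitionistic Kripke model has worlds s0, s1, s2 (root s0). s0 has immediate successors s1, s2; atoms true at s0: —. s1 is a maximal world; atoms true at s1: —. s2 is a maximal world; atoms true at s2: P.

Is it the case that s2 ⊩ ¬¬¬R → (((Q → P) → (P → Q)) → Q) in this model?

s2 ⊩ ¬¬¬R → (((Q → P) → (P → Q)) → Q): every world accessible from s2 that forces ¬¬¬R (namely s2) also forces ((Q → P) → (P → Q)) → Q.

Yes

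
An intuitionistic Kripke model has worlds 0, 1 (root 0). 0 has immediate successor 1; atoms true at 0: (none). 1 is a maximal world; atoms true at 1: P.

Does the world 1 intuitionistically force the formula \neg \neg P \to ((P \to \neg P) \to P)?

1 \Vdash \neg \neg P \to ((P \to \neg P) \to P): every world accessible from 1 that forces \neg \neg P (namely 1) also forces (P \to \neg P) \to P.

Yes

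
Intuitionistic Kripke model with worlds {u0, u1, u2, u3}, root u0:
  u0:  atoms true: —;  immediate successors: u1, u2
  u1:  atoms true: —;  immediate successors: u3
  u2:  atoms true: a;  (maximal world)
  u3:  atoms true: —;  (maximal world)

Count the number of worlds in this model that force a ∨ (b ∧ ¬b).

1

u0: does not force it — u0 ⊮ a ∨ (b ∧ ¬b): neither disjunct is forced at u0.
u1: does not force it.
u2: forces it.
u3: does not force it.
Worlds forcing the formula: {u2}.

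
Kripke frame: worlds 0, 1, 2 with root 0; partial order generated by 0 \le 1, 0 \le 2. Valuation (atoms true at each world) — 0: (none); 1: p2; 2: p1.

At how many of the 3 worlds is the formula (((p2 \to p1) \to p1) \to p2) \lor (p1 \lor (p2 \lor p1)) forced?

2

0: does not force it — 0 \nVdash (((p2 \to p1) \to p1) \to p2) \lor (p1 \lor (p2 \lor p1)): neither disjunct is forced at 0.
1: forces it.
2: forces it.
Worlds forcing the formula: {1, 2}.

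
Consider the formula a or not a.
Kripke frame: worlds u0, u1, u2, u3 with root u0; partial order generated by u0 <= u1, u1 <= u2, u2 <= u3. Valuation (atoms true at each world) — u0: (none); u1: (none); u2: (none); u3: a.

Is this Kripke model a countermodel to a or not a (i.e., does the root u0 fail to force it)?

u0 does not force a or not a: neither disjunct is forced at u0.
u0 lacks atom a, so u0 does not force a.
So the root u0 does not force a or not a; the model is a countermodel.

Yes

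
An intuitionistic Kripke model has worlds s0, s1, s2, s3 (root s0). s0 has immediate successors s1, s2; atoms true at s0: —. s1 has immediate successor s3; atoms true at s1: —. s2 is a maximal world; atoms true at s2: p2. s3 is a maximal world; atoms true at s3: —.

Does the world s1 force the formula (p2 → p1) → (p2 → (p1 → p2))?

s1 ⊩ (p2 → p1) → (p2 → (p1 → p2)): every world accessible from s1 that forces p2 → p1 (namely s1, s3) also forces p2 → (p1 → p2).

Yes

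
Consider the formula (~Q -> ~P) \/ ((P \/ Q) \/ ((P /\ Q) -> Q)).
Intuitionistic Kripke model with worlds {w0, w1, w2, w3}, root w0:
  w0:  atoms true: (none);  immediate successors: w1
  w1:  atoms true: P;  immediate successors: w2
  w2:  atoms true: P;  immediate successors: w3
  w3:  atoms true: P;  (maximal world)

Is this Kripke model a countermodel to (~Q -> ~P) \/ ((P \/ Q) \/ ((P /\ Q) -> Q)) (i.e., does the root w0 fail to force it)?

No

w0 ||- (~Q -> ~P) \/ ((P \/ Q) \/ ((P /\ Q) -> Q)) via the disjunct (P \/ Q) \/ ((P /\ Q) -> Q).
So the root w0 forces (~Q -> ~P) \/ ((P \/ Q) \/ ((P /\ Q) -> Q)); the model is not a countermodel.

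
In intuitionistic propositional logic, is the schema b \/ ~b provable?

No

This is the law of excluded middle, which is not intuitionistically valid.
A Kripke countermodel: worlds u, v; order generated by u <= v; atoms true at each world — u:{}; v:{b}.
u ||-/- b \/ ~b: neither disjunct is forced at u.
u lacks atom b, so u ||-/- b.
So the root u does not force the formula.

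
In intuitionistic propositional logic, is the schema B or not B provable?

No

This is the law of excluded middle, which is not intuitionistically valid.
A Kripke countermodel: worlds u, v; order generated by u <= v; atoms true at each world — u:{}; v:{B}.
u does not force B or not B: neither disjunct is forced at u.
u lacks atom B, so u does not force B.
So the root u does not force the formula.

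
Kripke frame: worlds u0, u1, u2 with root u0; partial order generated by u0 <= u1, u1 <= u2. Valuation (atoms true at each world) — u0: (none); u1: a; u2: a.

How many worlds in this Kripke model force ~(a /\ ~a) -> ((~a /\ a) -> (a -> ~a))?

3

u0: forces it.
u1: forces it.
u2: forces it.
Worlds forcing the formula: {u0, u1, u2}.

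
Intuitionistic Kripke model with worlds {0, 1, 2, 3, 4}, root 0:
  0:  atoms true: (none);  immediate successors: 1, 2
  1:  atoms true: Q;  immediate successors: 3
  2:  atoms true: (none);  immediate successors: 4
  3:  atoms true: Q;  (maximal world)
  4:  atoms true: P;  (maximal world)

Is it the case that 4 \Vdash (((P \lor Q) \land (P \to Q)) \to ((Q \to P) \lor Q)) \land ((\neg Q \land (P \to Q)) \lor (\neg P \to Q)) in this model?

4 \Vdash (((P \lor Q) \land (P \to Q)) \to ((Q \to P) \lor Q)) \land ((\neg Q \land (P \to Q)) \lor (\neg P \to Q)) since 4 forces both conjuncts.

Yes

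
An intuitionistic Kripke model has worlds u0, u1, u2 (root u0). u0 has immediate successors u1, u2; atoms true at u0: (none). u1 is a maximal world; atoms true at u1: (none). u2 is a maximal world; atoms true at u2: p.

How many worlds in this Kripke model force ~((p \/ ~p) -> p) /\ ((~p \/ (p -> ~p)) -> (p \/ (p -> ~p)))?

1

u0: does not force it — u0 ||-/- ~((p \/ ~p) -> p) /\ ((~p \/ (p -> ~p)) -> (p \/ (p -> ~p))) since u0 fails ~((p \/ ~p) -> p).
u1: forces it.
u2: does not force it.
Worlds forcing the formula: {u1}.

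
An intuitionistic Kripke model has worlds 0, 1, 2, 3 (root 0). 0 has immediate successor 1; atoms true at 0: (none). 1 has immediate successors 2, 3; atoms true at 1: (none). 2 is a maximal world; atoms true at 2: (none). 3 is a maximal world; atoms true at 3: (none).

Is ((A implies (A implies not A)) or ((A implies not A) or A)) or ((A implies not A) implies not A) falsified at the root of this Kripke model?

No

0 forces ((A implies (A implies not A)) or ((A implies not A) or A)) or ((A implies not A) implies not A) via the disjunct (A implies (A implies not A)) or ((A implies not A) or A).
So the root 0 forces ((A implies (A implies not A)) or ((A implies not A) or A)) or ((A implies not A) implies not A); the model is not a countermodel.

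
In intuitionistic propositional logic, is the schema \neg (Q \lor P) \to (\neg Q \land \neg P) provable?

This is a constructively valid De Morgan direction (negated disjunction to conjunction of negations), which is intuitionistically derivable.
From \neg (Q \lor P): if Q held then Q \lor P would, contradiction — so \neg Q; similarly \neg P.

Yes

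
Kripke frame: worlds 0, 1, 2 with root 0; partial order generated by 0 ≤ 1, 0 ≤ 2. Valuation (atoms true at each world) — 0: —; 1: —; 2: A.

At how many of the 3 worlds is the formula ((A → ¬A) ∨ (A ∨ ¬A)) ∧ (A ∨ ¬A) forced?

2

0: does not force it — 0 ⊮ ((A → ¬A) ∨ (A ∨ ¬A)) ∧ (A ∨ ¬A) since 0 fails (A → ¬A) ∨ (A ∨ ¬A).
1: forces it.
2: forces it.
Worlds forcing the formula: {1, 2}.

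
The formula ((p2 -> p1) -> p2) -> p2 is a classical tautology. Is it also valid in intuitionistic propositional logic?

This is Peirce's law, which is not intuitionistically valid.
A Kripke countermodel: worlds w0, w1; order generated by w0 <= w1; atoms true at each world — w0:{}; w1:{p2}.
w0 ||-/- ((p2 -> p1) -> p2) -> p2: already at w0 itself, w0 ||- (p2 -> p1) -> p2 but w0 ||-/- p2.
w0 lacks atom p2, so w0 ||-/- p2.
So the root w0 does not force the formula.

No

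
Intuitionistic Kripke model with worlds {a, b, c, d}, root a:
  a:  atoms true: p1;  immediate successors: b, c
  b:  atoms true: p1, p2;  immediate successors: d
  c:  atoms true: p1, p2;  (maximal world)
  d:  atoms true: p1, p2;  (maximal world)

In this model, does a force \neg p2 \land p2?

a \nVdash \neg p2 \land p2 since a fails \neg p2.

No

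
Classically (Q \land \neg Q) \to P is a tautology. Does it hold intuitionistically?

This is an instance of ex falso quodlibet, which is intuitionistically derivable.
No world can force both Q and \neg Q, so the antecedent Q \land \neg Q is never forced and the implication holds vacuously at every world.

Yes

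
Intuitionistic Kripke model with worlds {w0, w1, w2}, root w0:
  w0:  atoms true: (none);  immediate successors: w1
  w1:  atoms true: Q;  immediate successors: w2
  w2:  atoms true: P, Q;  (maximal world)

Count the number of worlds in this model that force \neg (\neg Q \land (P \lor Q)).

w0: forces it.
w1: forces it.
w2: forces it.
Worlds forcing the formula: {w0, w1, w2}.

3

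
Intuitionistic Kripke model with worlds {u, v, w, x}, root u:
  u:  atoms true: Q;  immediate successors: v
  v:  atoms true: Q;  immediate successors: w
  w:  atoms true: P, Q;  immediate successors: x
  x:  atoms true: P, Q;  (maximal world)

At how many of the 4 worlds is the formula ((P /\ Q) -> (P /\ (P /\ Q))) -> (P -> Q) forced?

4

u: forces it.
v: forces it.
w: forces it.
x: forces it.
Worlds forcing the formula: {u, v, w, x}.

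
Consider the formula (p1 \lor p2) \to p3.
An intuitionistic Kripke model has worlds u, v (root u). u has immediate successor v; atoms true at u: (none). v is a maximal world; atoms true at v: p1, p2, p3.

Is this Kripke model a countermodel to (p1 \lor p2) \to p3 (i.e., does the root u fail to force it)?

u \Vdash (p1 \lor p2) \to p3: every world accessible from u that forces p1 \lor p2 (namely v) also forces p3.
So the root u forces (p1 \lor p2) \to p3; the model is not a countermodel.

No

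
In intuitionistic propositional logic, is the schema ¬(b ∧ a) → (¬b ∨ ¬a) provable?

No

This is the constructively invalid direction of De Morgan's law for conjunction, which is not intuitionistically valid.
A Kripke countermodel: worlds s0, s1, s2; order generated by s0 ≤ s1, s0 ≤ s2; atoms true at each world — s0:{}; s1:{b}; s2:{a}.
s0 ⊮ ¬(b ∧ a) → (¬b ∨ ¬a): already at s0 itself, s0 ⊩ ¬(b ∧ a) but s0 ⊮ ¬b ∨ ¬a.
s0 ⊮ ¬b ∨ ¬a: neither disjunct is forced at s0.
s0 ⊮ ¬b since s1 is accessible from s0 and s1 ⊩ b.
So the root s0 does not force the formula.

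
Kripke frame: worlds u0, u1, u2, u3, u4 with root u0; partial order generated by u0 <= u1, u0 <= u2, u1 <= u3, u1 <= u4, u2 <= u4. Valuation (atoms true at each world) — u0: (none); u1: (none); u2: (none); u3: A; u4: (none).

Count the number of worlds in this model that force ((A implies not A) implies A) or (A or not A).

u0: does not force it — u0 does not force ((A implies not A) implies A) or (A or not A): neither disjunct is forced at u0.
u1: does not force it — u1 does not force ((A implies not A) implies A) or (A or not A): neither disjunct is forced at u1.
u2: forces it.
u3: forces it.
u4: forces it.
Worlds forcing the formula: {u2, u3, u4}.

3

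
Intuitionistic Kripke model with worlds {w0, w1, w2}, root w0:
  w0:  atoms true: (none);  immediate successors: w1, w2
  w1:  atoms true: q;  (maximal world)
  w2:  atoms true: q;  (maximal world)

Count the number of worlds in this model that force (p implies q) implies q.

w0: does not force it — w0 does not force (p implies q) implies q: already at w0 itself, w0 forces p implies q but w0 does not force q.
w1: forces it.
w2: forces it.
Worlds forcing the formula: {w1, w2}.

2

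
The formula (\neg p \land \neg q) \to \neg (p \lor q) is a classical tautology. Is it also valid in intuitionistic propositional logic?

Yes

This is a constructively valid De Morgan direction (conjunction of negations to negated disjunction), which is intuitionistically derivable.
If both \neg p and \neg q hold at a world, no accessible world forces p or forces q, so none forces p \lor q.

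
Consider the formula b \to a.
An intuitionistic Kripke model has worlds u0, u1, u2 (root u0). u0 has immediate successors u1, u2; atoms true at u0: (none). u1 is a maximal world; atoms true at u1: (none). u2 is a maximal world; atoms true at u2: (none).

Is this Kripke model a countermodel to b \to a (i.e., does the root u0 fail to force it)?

No

u0 \Vdash b \to a vacuously: no world accessible from u0 forces the antecedent b.
So the root u0 forces b \to a; the model is not a countermodel.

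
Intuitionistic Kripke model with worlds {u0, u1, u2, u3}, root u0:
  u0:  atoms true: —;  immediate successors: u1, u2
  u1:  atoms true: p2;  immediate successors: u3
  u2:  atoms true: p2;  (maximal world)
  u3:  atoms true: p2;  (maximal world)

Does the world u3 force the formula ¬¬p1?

u3 ⊮ ¬¬p1 since u3 is accessible from u3 and u3 ⊩ ¬p1.
u3 ⊩ ¬p1: no world accessible from u3 forces p1.

No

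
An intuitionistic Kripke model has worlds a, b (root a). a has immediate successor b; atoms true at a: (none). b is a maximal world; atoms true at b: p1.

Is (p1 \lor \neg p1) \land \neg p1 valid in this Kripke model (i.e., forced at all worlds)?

No

Not every world: a \nVdash (p1 \lor \neg p1) \land \neg p1.
a \nVdash (p1 \lor \neg p1) \land \neg p1 since a fails p1 \lor \neg p1.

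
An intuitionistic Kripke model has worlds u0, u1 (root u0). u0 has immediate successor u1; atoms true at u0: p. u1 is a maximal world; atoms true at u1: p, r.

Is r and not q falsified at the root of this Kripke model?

Yes

u0 does not force r and not q since u0 fails r.
So the root u0 does not force r and not q; the model is a countermodel.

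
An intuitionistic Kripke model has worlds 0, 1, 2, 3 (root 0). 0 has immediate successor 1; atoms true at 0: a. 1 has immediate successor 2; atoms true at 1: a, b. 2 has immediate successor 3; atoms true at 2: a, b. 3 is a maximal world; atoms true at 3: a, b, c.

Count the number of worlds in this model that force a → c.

1

0: does not force it — 0 ⊮ a → c: already at 0 itself, 0 ⊩ a but 0 ⊮ c.
1: does not force it — 1 ⊮ a → c: already at 1 itself, 1 ⊩ a but 1 ⊮ c.
2: does not force it — 2 ⊮ a → c: already at 2 itself, 2 ⊩ a but 2 ⊮ c.
3: forces it.
Worlds forcing the formula: {3}.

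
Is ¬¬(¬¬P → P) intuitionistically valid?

This is the double negation of double-negation elimination, which is intuitionistically derivable.
By Glivenko's theorem the double negation of any classical propositional tautology is intuitionistically provable; ¬¬P → P is classically a tautology.

Yes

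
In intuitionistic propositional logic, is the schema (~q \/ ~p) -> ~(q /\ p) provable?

Yes

This is a constructively valid De Morgan direction (disjunction of negations to negated conjunction), which is intuitionistically derivable.
If ~q holds at a world then no accessible world forces q, hence none forces q /\ p; likewise for ~p.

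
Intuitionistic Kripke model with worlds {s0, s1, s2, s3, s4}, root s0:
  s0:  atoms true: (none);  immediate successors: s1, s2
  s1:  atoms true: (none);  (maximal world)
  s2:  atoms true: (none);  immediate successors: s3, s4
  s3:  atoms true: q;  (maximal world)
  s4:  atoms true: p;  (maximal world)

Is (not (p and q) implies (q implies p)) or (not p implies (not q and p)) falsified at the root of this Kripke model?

Yes

s0 does not force (not (p and q) implies (q implies p)) or (not p implies (not q and p)): neither disjunct is forced at s0.
s0 does not force not (p and q) implies (q implies p): already at s0 itself, s0 forces not (p and q) but s0 does not force q implies p.
s0 does not force q implies p: at the accessible world s3, s3 forces q but s3 does not force p.
s3 lacks atom p, so s3 does not force p.
So the root s0 does not force (not (p and q) implies (q implies p)) or (not p implies (not q and p)); the model is a countermodel.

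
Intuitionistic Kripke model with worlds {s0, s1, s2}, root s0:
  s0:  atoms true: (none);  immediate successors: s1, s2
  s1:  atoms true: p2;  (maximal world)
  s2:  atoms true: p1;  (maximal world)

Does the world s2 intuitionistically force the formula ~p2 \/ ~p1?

s2 ||- ~p2 \/ ~p1 via the disjunct ~p2.

Yes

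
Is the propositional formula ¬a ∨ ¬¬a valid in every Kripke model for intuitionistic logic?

No

This is the weak law of excluded middle, which is not intuitionistically valid.
A Kripke countermodel: worlds u, v, w; order generated by u ≤ v, u ≤ w; atoms true at each world — u:{}; v:{a}; w:{}.
u ⊮ ¬a ∨ ¬¬a: neither disjunct is forced at u.
u ⊮ ¬a since v is accessible from u and v ⊩ a.
So the root u does not force the formula.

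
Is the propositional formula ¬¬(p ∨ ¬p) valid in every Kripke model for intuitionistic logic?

Yes

This is the double negation of excluded middle, which is intuitionistically derivable.
Assuming ¬(p ∨ ¬p): from p we'd get p ∨ ¬p, so ¬p; but then p ∨ ¬p again — contradiction. Hence ¬¬(p ∨ ¬p).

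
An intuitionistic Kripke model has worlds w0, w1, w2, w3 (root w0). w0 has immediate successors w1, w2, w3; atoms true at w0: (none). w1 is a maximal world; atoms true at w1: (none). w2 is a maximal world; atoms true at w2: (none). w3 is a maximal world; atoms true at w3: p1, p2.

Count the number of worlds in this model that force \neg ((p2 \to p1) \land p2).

2

w0: does not force it — w0 \nVdash \neg ((p2 \to p1) \land p2) since w3 is accessible from w0 and w3 \Vdash (p2 \to p1) \land p2.
w1: forces it.
w2: forces it.
w3: does not force it — w3 \nVdash \neg ((p2 \to p1) \land p2) since w3 is accessible from w3 and w3 \Vdash (p2 \to p1) \land p2.
Worlds forcing the formula: {w1, w2}.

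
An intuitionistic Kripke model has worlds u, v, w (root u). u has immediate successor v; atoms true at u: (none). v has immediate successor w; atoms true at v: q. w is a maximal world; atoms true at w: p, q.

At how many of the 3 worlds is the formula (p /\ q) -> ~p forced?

u: does not force it — u ||-/- (p /\ q) -> ~p: at the accessible world w, w ||- p /\ q but w ||-/- ~p.
v: does not force it.
w: does not force it.
Worlds forcing the formula: { }.

0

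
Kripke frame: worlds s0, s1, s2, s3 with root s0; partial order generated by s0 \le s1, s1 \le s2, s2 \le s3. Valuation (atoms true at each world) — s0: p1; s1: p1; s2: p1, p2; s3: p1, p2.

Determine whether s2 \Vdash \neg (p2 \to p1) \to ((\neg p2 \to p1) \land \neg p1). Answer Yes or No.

s2 \Vdash \neg (p2 \to p1) \to ((\neg p2 \to p1) \land \neg p1) vacuously: no world accessible from s2 forces the antecedent \neg (p2 \to p1).

Yes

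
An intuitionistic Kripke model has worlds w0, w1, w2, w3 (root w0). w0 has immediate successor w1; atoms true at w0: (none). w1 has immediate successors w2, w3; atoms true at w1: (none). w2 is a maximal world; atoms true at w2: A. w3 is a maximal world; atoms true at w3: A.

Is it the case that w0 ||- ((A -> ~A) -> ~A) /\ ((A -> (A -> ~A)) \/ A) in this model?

w0 ||-/- ((A -> ~A) -> ~A) /\ ((A -> (A -> ~A)) \/ A) since w0 fails (A -> (A -> ~A)) \/ A.

No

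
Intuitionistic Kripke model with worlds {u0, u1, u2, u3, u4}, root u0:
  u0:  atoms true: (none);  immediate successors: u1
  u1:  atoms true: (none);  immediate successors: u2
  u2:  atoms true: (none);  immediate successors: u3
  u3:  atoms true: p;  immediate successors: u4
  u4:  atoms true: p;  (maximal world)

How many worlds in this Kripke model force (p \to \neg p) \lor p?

2

u0: does not force it — u0 \nVdash (p \to \neg p) \lor p: neither disjunct is forced at u0.
u1: does not force it.
u2: does not force it.
u3: forces it.
u4: forces it.
Worlds forcing the formula: {u3, u4}.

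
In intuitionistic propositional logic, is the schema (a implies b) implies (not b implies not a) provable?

This is the forward direction of contraposition, which is intuitionistically derivable.
Assume a implies b and not b. If a held then b would follow, contradicting not b; so not a.

Yes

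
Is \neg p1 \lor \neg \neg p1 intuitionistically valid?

This is the weak law of excluded middle, which is not intuitionistically valid.
A Kripke countermodel: worlds w0, w1, w2; order generated by w0 \le w1, w0 \le w2; atoms true at each world — w0:{}; w1:{p1}; w2:{}.
w0 \nVdash \neg p1 \lor \neg \neg p1: neither disjunct is forced at w0.
w0 \nVdash \neg p1 since w1 is accessible from w0 and w1 \Vdash p1.
So the root w0 does not force the formula.

No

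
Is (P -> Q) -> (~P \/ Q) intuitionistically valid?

No

This is the material-implication-as-disjunction principle, which is not intuitionistically valid.
A Kripke countermodel: worlds 0, 1; order generated by 0 <= 1; atoms true at each world — 0:{}; 1:{P,Q}.
0 ||-/- (P -> Q) -> (~P \/ Q): already at 0 itself, 0 ||- P -> Q but 0 ||-/- ~P \/ Q.
0 ||-/- ~P \/ Q: neither disjunct is forced at 0.
0 ||-/- ~P since 1 is accessible from 0 and 1 ||- P.
So the root 0 does not force the formula.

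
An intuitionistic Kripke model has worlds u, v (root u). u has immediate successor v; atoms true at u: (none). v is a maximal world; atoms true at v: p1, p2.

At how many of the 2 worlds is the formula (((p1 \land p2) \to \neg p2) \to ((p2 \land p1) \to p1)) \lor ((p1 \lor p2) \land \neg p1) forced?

2

u: forces it.
v: forces it.
Worlds forcing the formula: {u, v}.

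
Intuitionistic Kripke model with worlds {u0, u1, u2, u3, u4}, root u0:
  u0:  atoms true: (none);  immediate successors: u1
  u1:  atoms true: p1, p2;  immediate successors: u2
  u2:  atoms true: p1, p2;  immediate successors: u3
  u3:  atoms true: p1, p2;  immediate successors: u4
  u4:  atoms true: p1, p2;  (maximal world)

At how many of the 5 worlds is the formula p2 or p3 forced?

4

u0: does not force it — u0 does not force p2 or p3: neither disjunct is forced at u0.
u1: forces it.
u2: forces it.
u3: forces it.
u4: forces it.
Worlds forcing the formula: {u1, u2, u3, u4}.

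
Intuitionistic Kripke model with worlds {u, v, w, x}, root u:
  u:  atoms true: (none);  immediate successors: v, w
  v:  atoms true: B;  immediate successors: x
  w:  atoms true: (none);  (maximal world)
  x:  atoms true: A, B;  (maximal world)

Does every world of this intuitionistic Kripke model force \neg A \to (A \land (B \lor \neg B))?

No

Not every world: u \nVdash \neg A \to (A \land (B \lor \neg B)).
u \nVdash \neg A \to (A \land (B \lor \neg B)): at the accessible world w, w \Vdash \neg A but w \nVdash A \land (B \lor \neg B).
w \nVdash A \land (B \lor \neg B) since w fails A.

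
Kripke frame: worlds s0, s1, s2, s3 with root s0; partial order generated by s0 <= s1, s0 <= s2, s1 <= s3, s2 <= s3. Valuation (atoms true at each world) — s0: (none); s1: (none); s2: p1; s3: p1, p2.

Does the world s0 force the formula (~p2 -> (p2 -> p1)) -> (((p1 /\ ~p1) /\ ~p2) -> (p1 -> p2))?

s0 ||- (~p2 -> (p2 -> p1)) -> (((p1 /\ ~p1) /\ ~p2) -> (p1 -> p2)): every world accessible from s0 that forces ~p2 -> (p2 -> p1) (namely s0, s1, s2, s3) also forces ((p1 /\ ~p1) /\ ~p2) -> (p1 -> p2).

Yes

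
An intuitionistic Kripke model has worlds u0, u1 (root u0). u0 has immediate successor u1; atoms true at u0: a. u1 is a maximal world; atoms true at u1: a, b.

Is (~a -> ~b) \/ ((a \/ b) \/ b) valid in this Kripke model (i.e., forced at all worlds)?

Yes

u0 ||- (~a -> ~b) \/ ((a \/ b) \/ b) via the disjunct ~a -> ~b.
Since the root u0 forces (~a -> ~b) \/ ((a \/ b) \/ b) and forcing is persistent (monotone upward), every world forces it.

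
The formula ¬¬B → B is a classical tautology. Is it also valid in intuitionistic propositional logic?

No

This is double-negation elimination, which is not intuitionistically valid.
A Kripke countermodel: worlds 0, 1; order generated by 0 ≤ 1; atoms true at each world — 0:{}; 1:{B}.
0 ⊮ ¬¬B → B: already at 0 itself, 0 ⊩ ¬¬B but 0 ⊮ B.
0 lacks atom B, so 0 ⊮ B.
So the root 0 does not force the formula.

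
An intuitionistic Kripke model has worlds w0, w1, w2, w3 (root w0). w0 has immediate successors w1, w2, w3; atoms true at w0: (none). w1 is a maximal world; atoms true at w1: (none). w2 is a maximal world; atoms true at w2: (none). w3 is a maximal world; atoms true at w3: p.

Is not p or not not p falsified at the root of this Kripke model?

w0 does not force not p or not not p: neither disjunct is forced at w0.
w0 does not force not p since w3 is accessible from w0 and w3 forces p.
So the root w0 does not force not p or not not p; the model is a countermodel.

Yes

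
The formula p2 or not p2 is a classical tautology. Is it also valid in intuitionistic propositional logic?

This is the law of excluded middle, which is not intuitionistically valid.
A Kripke countermodel: worlds u0, u1; order generated by u0 <= u1; atoms true at each world — u0:{}; u1:{p2}.
u0 does not force p2 or not p2: neither disjunct is forced at u0.
u0 lacks atom p2, so u0 does not force p2.
So the root u0 does not force the formula.

No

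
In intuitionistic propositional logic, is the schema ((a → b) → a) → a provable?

No

This is Peirce's law, which is not intuitionistically valid.
A Kripke countermodel: worlds w0, w1; order generated by w0 ≤ w1; atoms true at each world — w0:{}; w1:{a}.
w0 ⊮ ((a → b) → a) → a: already at w0 itself, w0 ⊩ (a → b) → a but w0 ⊮ a.
w0 lacks atom a, so w0 ⊮ a.
So the root w0 does not force the formula.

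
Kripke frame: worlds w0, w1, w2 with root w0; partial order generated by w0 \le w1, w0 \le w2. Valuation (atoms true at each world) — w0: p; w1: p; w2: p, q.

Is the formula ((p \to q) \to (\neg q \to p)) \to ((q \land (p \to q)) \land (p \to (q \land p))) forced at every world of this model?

Not every world: w0 \nVdash ((p \to q) \to (\neg q \to p)) \to ((q \land (p \to q)) \land (p \to (q \land p))).
w0 \nVdash ((p \to q) \to (\neg q \to p)) \to ((q \land (p \to q)) \land (p \to (q \land p))): already at w0 itself, w0 \Vdash (p \to q) \to (\neg q \to p) but w0 \nVdash (q \land (p \to q)) \land (p \to (q \land p)).
w0 \nVdash (q \land (p \to q)) \land (p \to (q \land p)) since w0 fails q \land (p \to q).

No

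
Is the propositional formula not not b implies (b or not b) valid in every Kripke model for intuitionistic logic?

No

This is a variant of double-negation elimination (deriving excluded middle from double negation), which is not intuitionistically valid.
A Kripke countermodel: worlds 0, 1; order generated by 0 <= 1; atoms true at each world — 0:{}; 1:{b}.
0 does not force not not b implies (b or not b): already at 0 itself, 0 forces not not b but 0 does not force b or not b.
0 does not force b or not b: neither disjunct is forced at 0.
0 lacks atom b, so 0 does not force b.
So the root 0 does not force the formula.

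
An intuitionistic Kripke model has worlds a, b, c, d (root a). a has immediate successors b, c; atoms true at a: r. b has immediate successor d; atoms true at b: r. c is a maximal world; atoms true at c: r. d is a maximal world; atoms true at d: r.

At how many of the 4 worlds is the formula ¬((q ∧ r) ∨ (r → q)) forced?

4

a: forces it.
b: forces it.
c: forces it.
d: forces it.
Worlds forcing the formula: {a, b, c, d}.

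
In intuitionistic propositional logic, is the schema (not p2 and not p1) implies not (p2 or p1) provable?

This is a constructively valid De Morgan direction (conjunction of negations to negated disjunction), which is intuitionistically derivable.
If both not p2 and not p1 hold at a world, no accessible world forces p2 or forces p1, so none forces p2 or p1.

Yes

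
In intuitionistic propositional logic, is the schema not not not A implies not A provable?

This is triple-negation reduction, which is intuitionistically derivable.
Assume not not not A and suppose A. Then not not A (double-negation introduction), contradicting not not not A. So not A.

Yes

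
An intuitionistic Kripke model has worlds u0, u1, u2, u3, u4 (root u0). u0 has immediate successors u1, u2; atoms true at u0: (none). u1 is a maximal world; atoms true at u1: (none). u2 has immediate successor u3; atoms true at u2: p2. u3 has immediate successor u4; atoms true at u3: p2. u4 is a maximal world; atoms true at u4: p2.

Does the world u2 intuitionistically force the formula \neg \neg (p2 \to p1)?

u2 \nVdash \neg \neg (p2 \to p1) since u2 is accessible from u2 and u2 \Vdash \neg (p2 \to p1).
u2 \Vdash \neg (p2 \to p1): no world accessible from u2 forces p2 \to p1.

No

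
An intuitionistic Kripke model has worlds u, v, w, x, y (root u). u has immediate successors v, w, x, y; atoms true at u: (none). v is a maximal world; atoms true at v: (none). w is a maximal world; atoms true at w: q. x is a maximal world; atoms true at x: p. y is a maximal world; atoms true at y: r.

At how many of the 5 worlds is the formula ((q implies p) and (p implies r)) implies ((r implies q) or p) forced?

3

u: does not force it — u does not force ((q implies p) and (p implies r)) implies ((r implies q) or p): at the accessible world y, y forces (q implies p) and (p implies r) but y does not force (r implies q) or p.
v: forces it.
w: forces it.
x: forces it.
y: does not force it — y does not force ((q implies p) and (p implies r)) implies ((r implies q) or p): already at y itself, y forces (q implies p) and (p implies r) but y does not force (r implies q) or p.
Worlds forcing the formula: {v, w, x}.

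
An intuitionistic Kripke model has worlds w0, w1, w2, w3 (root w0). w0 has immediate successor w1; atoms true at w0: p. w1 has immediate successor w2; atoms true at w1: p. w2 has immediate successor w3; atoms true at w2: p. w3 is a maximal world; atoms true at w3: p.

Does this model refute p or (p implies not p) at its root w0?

w0 forces p or (p implies not p) via the disjunct p.
So the root w0 forces p or (p implies not p); the model is not a countermodel.

No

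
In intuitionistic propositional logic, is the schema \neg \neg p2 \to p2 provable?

This is double-negation elimination, which is not intuitionistically valid.
A Kripke countermodel: worlds s0, s1; order generated by s0 \le s1; atoms true at each world — s0:{}; s1:{p2}.
s0 \nVdash \neg \neg p2 \to p2: already at s0 itself, s0 \Vdash \neg \neg p2 but s0 \nVdash p2.
s0 lacks atom p2, so s0 \nVdash p2.
So the root s0 does not force the formula.

No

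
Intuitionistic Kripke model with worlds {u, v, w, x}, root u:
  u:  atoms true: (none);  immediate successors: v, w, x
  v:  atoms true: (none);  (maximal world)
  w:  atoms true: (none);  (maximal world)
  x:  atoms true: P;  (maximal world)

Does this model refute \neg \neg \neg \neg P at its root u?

u \nVdash \neg \neg \neg \neg P since v is accessible from u and v \Vdash \neg \neg \neg P.
v \Vdash \neg \neg \neg P: no world accessible from v forces \neg \neg P.
So the root u does not force \neg \neg \neg \neg P; the model is a countermodel.

Yes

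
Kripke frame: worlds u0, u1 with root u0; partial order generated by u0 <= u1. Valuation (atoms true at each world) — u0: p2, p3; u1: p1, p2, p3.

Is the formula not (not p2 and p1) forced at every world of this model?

u0 forces not (not p2 and p1): no world accessible from u0 forces not p2 and p1.
Since the root u0 forces not (not p2 and p1) and forcing is persistent (monotone upward), every world forces it.

Yes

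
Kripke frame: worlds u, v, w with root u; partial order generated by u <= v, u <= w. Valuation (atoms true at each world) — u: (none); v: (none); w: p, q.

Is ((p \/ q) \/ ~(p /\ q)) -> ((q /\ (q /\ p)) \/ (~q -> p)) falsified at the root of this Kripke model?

u ||-/- ((p \/ q) \/ ~(p /\ q)) -> ((q /\ (q /\ p)) \/ (~q -> p)): at the accessible world v, v ||- (p \/ q) \/ ~(p /\ q) but v ||-/- (q /\ (q /\ p)) \/ (~q -> p).
v ||-/- (q /\ (q /\ p)) \/ (~q -> p): neither disjunct is forced at v.
v ||-/- q /\ (q /\ p) since v fails q.
So the root u does not force ((p \/ q) \/ ~(p /\ q)) -> ((q /\ (q /\ p)) \/ (~q -> p)); the model is a countermodel.

Yes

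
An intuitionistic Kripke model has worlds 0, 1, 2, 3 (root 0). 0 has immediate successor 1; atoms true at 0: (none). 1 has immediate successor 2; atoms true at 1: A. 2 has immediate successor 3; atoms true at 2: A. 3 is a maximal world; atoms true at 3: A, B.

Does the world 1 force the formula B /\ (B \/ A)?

1 ||-/- B /\ (B \/ A) since 1 fails B.

No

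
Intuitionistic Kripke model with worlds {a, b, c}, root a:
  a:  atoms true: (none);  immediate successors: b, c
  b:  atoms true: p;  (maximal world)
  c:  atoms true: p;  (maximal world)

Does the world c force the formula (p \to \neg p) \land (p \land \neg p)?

No

c \nVdash (p \to \neg p) \land (p \land \neg p) since c fails p \to \neg p.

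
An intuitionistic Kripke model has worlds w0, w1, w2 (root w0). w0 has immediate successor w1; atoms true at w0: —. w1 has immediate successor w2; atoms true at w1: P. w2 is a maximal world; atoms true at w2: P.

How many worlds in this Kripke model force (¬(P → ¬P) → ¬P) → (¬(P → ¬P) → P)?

3

w0: forces it.
w1: forces it.
w2: forces it.
Worlds forcing the formula: {w0, w1, w2}.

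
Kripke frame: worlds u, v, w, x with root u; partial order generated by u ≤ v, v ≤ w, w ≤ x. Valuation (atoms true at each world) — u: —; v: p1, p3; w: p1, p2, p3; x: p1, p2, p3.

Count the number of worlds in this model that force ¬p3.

u: does not force it — u ⊮ ¬p3 since v is accessible from u and v ⊩ p3.
v: does not force it.
w: does not force it.
x: does not force it.
Worlds forcing the formula: { }.

0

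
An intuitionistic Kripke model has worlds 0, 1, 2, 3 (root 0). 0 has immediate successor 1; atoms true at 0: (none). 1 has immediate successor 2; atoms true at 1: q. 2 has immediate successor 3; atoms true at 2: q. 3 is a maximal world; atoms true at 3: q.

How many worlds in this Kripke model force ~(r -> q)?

0

0: does not force it — 0 ||-/- ~(r -> q) since 0 is accessible from 0 and 0 ||- r -> q.
1: does not force it — 1 ||-/- ~(r -> q) since 1 is accessible from 1 and 1 ||- r -> q.
2: does not force it.
3: does not force it.
Worlds forcing the formula: { }.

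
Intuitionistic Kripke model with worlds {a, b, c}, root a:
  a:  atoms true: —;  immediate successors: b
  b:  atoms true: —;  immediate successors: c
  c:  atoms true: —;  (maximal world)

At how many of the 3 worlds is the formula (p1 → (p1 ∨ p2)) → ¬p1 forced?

a: forces it.
b: forces it.
c: forces it.
Worlds forcing the formula: {a, b, c}.

3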